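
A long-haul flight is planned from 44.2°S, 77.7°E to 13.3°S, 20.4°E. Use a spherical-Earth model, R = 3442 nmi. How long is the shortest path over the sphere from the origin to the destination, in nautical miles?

Haversine: a = sin²(Δφ/2)+cos φ₁ cos φ₂ sin²(Δλ/2) = 0.23135;  σ = 2·atan2(√a,√(1−a))
σ = 57.500° → d = Rσ = 3442·1.00357 = 3454 nmi

3454 nmi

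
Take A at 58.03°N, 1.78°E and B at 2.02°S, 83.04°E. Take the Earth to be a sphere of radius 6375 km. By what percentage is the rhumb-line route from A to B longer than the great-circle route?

2.7%

Great circle: σ = 1.5203 rad → d_gc = Rσ = 9691.7 km
Rhumb: Δφ = -1.0481, Δλ = +1.4183, Δψ = -1.2854, q = Δφ/Δψ = 0.8154 → d_rh = R√(Δφ²+q²Δλ²) = 9949.2 km
Excess = (9949.2 − 9691.7) / 9691.7 = 257.5 / 9691.7 = 2.66% ≈ 2.7%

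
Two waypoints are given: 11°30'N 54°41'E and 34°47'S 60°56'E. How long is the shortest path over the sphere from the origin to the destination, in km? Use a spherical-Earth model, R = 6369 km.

5187 km

cos σ = sin φ₁ sin φ₂ + cos φ₁ cos φ₂ cos Δλ
      = sin(11.50°)sin(-34.78°) + cos(11.50°)cos(-34.78°)cos(6.25°) = 0.6863
σ = 46.661° → d = Rσ = 6369·0.81439 = 5187 km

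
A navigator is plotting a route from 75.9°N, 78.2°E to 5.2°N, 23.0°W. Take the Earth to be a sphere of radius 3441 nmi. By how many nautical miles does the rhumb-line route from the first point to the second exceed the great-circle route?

401 nmi

Great circle: cos σ = sin φ₁ sin φ₂ + cos φ₁ cos φ₂ cos Δλ,  σ = 1.5300 rad → d_gc = 5264.8 nmi
Rhumb line: Δψ = -1.9993, q = Δφ/Δψ = 0.6172, d_rh = R√(Δφ²+q²Δλ²) = 5665.7 nmi
Excess = 5665.7 − 5264.8 = 400.9 ≈ 401 nmi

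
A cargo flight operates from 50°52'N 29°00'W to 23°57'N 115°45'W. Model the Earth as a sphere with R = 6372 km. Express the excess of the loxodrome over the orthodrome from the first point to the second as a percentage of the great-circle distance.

4.3%

Great circle: σ = 1.2158 rad → d_gc = Rσ = 7747.1 km
Rhumb: Δφ = -0.4698, Δλ = -1.5141, Δψ = -0.6037, q = Δφ/Δψ = 0.7782 → d_rh = R√(Δφ²+q²Δλ²) = 8082.5 km
Excess = (8082.5 − 7747.1) / 7747.1 = 335.4 / 7747.1 = 4.33% ≈ 4.3%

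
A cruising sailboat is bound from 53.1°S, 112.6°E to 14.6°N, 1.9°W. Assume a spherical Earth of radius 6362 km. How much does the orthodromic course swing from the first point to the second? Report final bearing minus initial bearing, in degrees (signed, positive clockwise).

Initial bearing θ₁ = atan2(sin Δλ cos φ₂, cos φ₁ sin φ₂ − sin φ₁ cos φ₂ cos Δλ) = 259.10°
Final bearing θ₂ = (initial bearing from the destination back to the start) + 180° = 322.46°
Δθ = θ₂ − θ₁ = +63.4°

+63.4°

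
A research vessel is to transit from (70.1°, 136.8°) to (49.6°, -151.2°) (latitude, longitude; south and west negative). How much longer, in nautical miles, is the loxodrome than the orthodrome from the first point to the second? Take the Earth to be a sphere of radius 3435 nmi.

121 nmi

Great circle: cos σ = sin φ₁ sin φ₂ + cos φ₁ cos φ₂ cos Δλ,  σ = 0.6693 rad → d_gc = 2299.2 nmi
Rhumb line: Δψ = -0.7407, q = Δφ/Δψ = 0.4831, d_rh = R√(Δφ²+q²Δλ²) = 2420.4 nmi
Excess = 2420.4 − 2299.2 = 121.2 ≈ 121 nmi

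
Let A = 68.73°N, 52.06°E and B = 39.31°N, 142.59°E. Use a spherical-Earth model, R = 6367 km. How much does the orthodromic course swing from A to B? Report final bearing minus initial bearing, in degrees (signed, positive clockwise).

Initial bearing θ₁ = atan2(sin Δλ cos φ₂, cos φ₁ sin φ₂ − sin φ₁ cos φ₂ cos Δλ) = 73.00°
Final bearing θ₂ = (initial bearing from the destination back to the start) + 180° = 153.36°
Δθ = θ₂ − θ₁ = +80.4°

+80.4°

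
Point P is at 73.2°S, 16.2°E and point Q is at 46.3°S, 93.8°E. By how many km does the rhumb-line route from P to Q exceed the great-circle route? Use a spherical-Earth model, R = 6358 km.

Great circle: cos σ = sin φ₁ sin φ₂ + cos φ₁ cos φ₂ cos Δλ,  σ = 0.7451 rad → d_gc = 4737.6 km
Rhumb line: Δψ = +0.9990, q = Δφ/Δψ = 0.4700, d_rh = R√(Δφ²+q²Δλ²) = 5028.8 km
Excess = 5028.8 − 4737.6 = 291.2 ≈ 291 km

291 km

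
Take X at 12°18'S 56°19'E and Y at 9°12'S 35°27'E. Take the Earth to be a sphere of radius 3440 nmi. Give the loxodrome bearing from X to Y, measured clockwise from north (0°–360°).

278.6°

Meridional parts: M(φ₁)=-0.2163, M(φ₂)=-0.1613 → ΔM = +0.0551;  Δλ = -0.3642 rad
tan C = Δλ / ΔM = -6.6122 → C = 278.60°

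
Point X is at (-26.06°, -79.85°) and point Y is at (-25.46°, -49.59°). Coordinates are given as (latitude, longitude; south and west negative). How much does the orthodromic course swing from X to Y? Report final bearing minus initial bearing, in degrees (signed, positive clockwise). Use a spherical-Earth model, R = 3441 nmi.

-13.4°

At departure: θ₁ = atan2(sin Δλ cos φ₂, cos φ₁ sin φ₂ − sin φ₁ cos φ₂ cos Δλ) = 95.47°
At arrival: θ₂ = atan2(sin Δλ cos φ₁, −cos φ₂ sin φ₁ + sin φ₂ cos φ₁ cos Δλ) = 82.07°
Δθ = θ₂ − θ₁ = -13.4°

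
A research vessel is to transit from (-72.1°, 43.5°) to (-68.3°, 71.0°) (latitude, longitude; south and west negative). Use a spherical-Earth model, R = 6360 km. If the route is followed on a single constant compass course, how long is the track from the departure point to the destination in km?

1114 km

Rhumb course C = atan2(Δλ, Δψ) with Δψ = ln[tan(π/4+φ₂/2)/tan(π/4+φ₁/2)] = +0.1964, Δλ = +0.4800 → C = 67.75°
d = R·|Δφ| / |cos C| = 6360·0.06632 / 0.37869 = 1114 km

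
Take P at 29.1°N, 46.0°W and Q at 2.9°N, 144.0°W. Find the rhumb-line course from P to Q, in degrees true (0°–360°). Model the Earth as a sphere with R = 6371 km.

254.3°

Meridional parts: M(φ₁)=+0.5312, M(φ₂)=+0.0506 → ΔM = -0.4806;  Δλ = -1.7104 rad
tan C = Δλ / ΔM = +3.5588 → C = 254.31°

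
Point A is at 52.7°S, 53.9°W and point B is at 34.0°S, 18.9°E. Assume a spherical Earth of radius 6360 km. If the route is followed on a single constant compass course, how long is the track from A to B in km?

Δψ = ln[tan(π/4+φ₂/2)/tan(π/4+φ₁/2)] = +0.4545;  Δφ = +0.3264 rad,  Δλ = +1.2706 rad
q = Δφ/Δψ = 0.7181
d = R·√(Δφ² + q²Δλ²) = 6360·0.96903 = 6163 km

6163 km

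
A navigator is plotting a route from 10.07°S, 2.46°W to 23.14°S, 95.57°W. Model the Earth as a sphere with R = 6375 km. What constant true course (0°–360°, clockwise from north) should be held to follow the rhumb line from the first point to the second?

Δψ = ln[tan(π/4+φ₂/2)/tan(π/4+φ₁/2)] = -0.2387
Δλ = -1.6251 rad (taken the short way round)
course = atan2(Δλ, Δψ) = 261.65°

261.6°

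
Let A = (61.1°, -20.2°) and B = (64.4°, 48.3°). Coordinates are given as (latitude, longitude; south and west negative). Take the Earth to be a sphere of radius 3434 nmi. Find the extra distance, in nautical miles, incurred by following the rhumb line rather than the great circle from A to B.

90 nmi

Great circle: cos σ = sin φ₁ sin φ₂ + cos φ₁ cos φ₂ cos Δλ,  σ = 0.5235 rad → d_gc = 1797.8 nmi
Rhumb line: Δψ = +0.1259, q = Δφ/Δψ = 0.4573, d_rh = R√(Δφ²+q²Δλ²) = 1888.0 nmi
Excess = 1888.0 − 1797.8 = 90.2 ≈ 90 nmi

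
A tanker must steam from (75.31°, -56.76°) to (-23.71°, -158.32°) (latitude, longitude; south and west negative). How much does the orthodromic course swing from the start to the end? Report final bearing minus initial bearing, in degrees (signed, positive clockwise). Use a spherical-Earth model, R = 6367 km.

Initial bearing θ₁ = atan2(sin Δλ cos φ₂, cos φ₁ sin φ₂ − sin φ₁ cos φ₂ cos Δλ) = 274.81°
Final bearing θ₂ = (initial bearing from the destination back to the start) + 180° = 196.02°
Δθ = θ₂ − θ₁ = -78.8°

-78.8°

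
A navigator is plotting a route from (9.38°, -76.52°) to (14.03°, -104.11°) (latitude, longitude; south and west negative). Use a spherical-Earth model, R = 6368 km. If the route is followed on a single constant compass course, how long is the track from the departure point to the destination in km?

Rhumb course C = atan2(Δλ, Δψ) with Δψ = ln[tan(π/4+φ₂/2)/tan(π/4+φ₁/2)] = +0.0829, Δλ = -0.4815 → C = 279.77°
d = R·|Δφ| / |cos C| = 6368·0.08116 / 0.16967 = 3046 km

3046 km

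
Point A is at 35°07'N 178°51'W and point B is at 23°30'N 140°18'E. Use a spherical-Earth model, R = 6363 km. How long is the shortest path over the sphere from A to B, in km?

4128 km

cos σ = sin φ₁ sin φ₂ + cos φ₁ cos φ₂ cos Δλ
      = sin(35.12°)sin(23.50°) + cos(35.12°)cos(23.50°)cos(-40.85°) = 0.7968
σ = 37.174° → d = Rσ = 6363·0.64881 = 4128 km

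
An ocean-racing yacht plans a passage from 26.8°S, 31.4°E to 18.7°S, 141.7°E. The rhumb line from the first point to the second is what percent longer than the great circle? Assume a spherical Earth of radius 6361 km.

3.4%

Great circle: σ = 1.7201 rad → d_gc = Rσ = 10941.7 km
Rhumb: Δφ = +0.1414, Δλ = +1.9251, Δψ = +0.1535, q = Δφ/Δψ = 0.9212 → d_rh = R√(Δφ²+q²Δλ²) = 11315.9 km
Excess = (11315.9 − 10941.7) / 10941.7 = 374.2 / 10941.7 = 3.42% ≈ 3.4%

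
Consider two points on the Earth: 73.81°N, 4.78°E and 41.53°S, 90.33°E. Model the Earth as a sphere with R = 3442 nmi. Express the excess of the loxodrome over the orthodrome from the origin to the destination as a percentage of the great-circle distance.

Great circle: σ = 2.2402 rad → d_gc = Rσ = 7710.8 nmi
Rhumb: Δφ = -2.0131, Δλ = +1.4931, Δψ = -2.7485, q = Δφ/Δψ = 0.7324 → d_rh = R√(Δφ²+q²Δλ²) = 7885.4 nmi
Excess = (7885.4 − 7710.8) / 7710.8 = 174.6 / 7710.8 = 2.26% ≈ 2.3%

2.3%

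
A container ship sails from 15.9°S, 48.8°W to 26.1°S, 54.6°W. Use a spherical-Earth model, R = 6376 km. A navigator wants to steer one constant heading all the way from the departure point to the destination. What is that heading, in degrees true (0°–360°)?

207.9°

Δψ = ln[tan(π/4+φ₂/2)/tan(π/4+φ₁/2)] = -0.1910
Δλ = -0.1012 rad (taken the short way round)
course = atan2(Δλ, Δψ) = 207.92°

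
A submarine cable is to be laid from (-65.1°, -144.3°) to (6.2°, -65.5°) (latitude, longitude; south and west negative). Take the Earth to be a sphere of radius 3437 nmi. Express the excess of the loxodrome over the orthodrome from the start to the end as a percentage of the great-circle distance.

2.9%

Great circle: σ = 1.5875 rad → d_gc = Rσ = 5456.1 nmi
Rhumb: Δφ = +1.2444, Δλ = +1.3753, Δψ = +1.6190, q = Δφ/Δψ = 0.7686 → d_rh = R√(Δφ²+q²Δλ²) = 5612.0 nmi
Excess = (5612.0 − 5456.1) / 5456.1 = 155.9 / 5456.1 = 2.86% ≈ 2.9%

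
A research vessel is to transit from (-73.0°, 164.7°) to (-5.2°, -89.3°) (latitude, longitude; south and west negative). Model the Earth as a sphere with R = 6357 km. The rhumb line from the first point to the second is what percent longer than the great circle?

Great circle: σ = 1.5644 rad → d_gc = Rσ = 9944.8 km
Rhumb: Δφ = +1.1833, Δλ = +1.8500, Δψ = +1.8099, q = Δφ/Δψ = 0.6538 → d_rh = R√(Δφ²+q²Δλ²) = 10757.0 km
Excess = (10757.0 − 9944.8) / 9944.8 = 812.2 / 9944.8 = 8.17% ≈ 8.2%

8.2%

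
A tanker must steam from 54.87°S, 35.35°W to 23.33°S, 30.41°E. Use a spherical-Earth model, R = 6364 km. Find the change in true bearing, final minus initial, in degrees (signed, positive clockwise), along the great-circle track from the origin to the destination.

-45.9°

Initial bearing θ₁ = atan2(sin Δλ cos φ₂, cos φ₁ sin φ₂ − sin φ₁ cos φ₂ cos Δλ) = 84.51°
Final bearing θ₂ = (initial bearing from the destination back to the start) + 180° = 38.59°
Δθ = θ₂ − θ₁ = -45.9°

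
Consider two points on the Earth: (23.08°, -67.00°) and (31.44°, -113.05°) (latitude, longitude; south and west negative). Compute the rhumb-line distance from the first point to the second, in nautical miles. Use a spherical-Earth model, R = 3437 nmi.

2503 nmi

Rhumb course C = atan2(Δλ, Δψ) with Δψ = ln[tan(π/4+φ₂/2)/tan(π/4+φ₁/2)] = +0.1644, Δλ = -0.8037 → C = 281.56°
d = R·|Δφ| / |cos C| = 3437·0.14591 / 0.20035 = 2503 nmi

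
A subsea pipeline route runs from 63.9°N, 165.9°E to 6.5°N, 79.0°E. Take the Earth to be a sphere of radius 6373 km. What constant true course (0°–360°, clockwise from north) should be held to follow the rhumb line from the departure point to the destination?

228.4°

Δψ = ln[tan(π/4+φ₂/2)/tan(π/4+φ₁/2)] = -1.3482
Δλ = -1.5167 rad (taken the short way round)
course = atan2(Δλ, Δψ) = 228.36°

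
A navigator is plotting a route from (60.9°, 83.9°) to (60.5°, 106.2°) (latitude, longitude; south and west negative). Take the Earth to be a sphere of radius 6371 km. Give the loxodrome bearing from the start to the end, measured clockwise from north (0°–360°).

92.1°

Meridional parts: M(φ₁)=+1.3488, M(φ₂)=+1.3345 → ΔM = -0.0143;  Δλ = +0.3892 rad
tan C = Δλ / ΔM = -27.2827 → C = 92.10°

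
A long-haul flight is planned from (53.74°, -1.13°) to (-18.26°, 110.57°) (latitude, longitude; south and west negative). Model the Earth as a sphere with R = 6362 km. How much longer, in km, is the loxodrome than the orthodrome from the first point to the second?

Great circle: cos σ = sin φ₁ sin φ₂ + cos φ₁ cos φ₂ cos Δλ,  σ = 2.0492 rad → d_gc = 13036.7 km
Rhumb line: Δψ = -1.4407, q = Δφ/Δψ = 0.8722, d_rh = R√(Δφ²+q²Δλ²) = 13451.8 km
Excess = 13451.8 − 13036.7 = 415.1 ≈ 415 km

415 km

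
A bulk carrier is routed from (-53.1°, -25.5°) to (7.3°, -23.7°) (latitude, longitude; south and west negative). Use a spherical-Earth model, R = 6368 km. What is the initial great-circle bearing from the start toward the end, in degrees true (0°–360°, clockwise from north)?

2.1°

θ = atan2( sin Δλ·cos φ₂ ,  cos φ₁ sin φ₂ − sin φ₁ cos φ₂ cos Δλ )
  = atan2(+0.0312, +0.8691) = 2.05°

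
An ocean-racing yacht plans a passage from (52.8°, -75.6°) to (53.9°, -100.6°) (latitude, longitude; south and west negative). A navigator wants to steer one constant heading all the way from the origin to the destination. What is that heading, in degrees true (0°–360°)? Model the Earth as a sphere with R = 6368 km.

Δψ = ln[tan(π/4+φ₂/2)/tan(π/4+φ₁/2)] = +0.0322
Δλ = -0.4363 rad (taken the short way round)
course = atan2(Δλ, Δψ) = 274.22°

274.2°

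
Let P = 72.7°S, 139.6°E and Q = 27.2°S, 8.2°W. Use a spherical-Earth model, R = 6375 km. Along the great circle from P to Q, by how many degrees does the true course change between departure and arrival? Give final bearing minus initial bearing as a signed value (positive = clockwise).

Initial bearing θ₁ = atan2(sin Δλ cos φ₂, cos φ₁ sin φ₂ − sin φ₁ cos φ₂ cos Δλ) = 209.01°
Final bearing θ₂ = (initial bearing from the destination back to the start) + 180° = 350.67°
Δθ = θ₂ − θ₁ = +141.7°

+141.7°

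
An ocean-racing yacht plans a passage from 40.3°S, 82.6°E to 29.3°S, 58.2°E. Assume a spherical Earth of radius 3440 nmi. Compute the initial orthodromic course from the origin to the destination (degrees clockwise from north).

θ = atan2( sin Δλ·cos φ₂ ,  cos φ₁ sin φ₂ − sin φ₁ cos φ₂ cos Δλ )
  = atan2(-0.3603, +0.1404) = 291.30°

291.3°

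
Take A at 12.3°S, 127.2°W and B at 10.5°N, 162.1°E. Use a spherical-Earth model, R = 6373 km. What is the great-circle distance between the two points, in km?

Haversine: a = sin²(Δφ/2)+cos φ₁ cos φ₂ sin²(Δλ/2) = 0.36065;  σ = 2·atan2(√a,√(1−a))
σ = 73.817° → d = Rσ = 6373·1.28836 = 8211 km

8211 km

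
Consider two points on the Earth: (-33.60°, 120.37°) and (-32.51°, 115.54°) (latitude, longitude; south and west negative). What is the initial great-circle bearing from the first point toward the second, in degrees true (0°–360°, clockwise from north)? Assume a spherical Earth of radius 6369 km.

N = sin Δλ·cos φ₂ = -0.0710;  D = cos φ₁ sin φ₂ − sin φ₁ cos φ₂ cos Δλ = +0.0174
initial course = atan2(N, D) = 283.74°

283.7°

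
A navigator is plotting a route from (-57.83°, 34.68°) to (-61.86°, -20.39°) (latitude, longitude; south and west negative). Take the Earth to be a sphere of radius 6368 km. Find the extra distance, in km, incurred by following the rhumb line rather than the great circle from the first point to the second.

Great circle: cos σ = sin φ₁ sin φ₂ + cos φ₁ cos φ₂ cos Δλ,  σ = 0.4730 rad → d_gc = 3012.19 km
Rhumb line: Δψ = -0.1402, q = Δφ/Δψ = 0.5016, d_rh = R√(Δφ²+q²Δλ²) = 3102.74 km
Excess = 3102.74 − 3012.19 = 90.55 ≈ 91 km

91 km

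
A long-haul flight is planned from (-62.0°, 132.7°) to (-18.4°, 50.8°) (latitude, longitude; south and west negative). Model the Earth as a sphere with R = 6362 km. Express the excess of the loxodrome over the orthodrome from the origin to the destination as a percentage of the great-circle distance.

Great circle: σ = 1.2223 rad → d_gc = Rσ = 7776.4 km
Rhumb: Δφ = +0.7610, Δλ = -1.4294, Δψ = +1.0622, q = Δφ/Δψ = 0.7164 → d_rh = R√(Δφ²+q²Δλ²) = 8116.9 km
Excess = (8116.9 − 7776.4) / 7776.4 = 340.5 / 7776.4 = 4.38% ≈ 4.4%

4.4%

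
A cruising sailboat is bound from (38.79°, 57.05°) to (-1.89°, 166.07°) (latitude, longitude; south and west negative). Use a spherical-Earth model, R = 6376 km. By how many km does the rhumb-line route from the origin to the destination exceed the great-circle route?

298 km

Great circle: cos σ = sin φ₁ sin φ₂ + cos φ₁ cos φ₂ cos Δλ,  σ = 1.8489 rad → d_gc = 11788.7 km
Rhumb line: Δψ = -0.7686, q = Δφ/Δψ = 0.9238, d_rh = R√(Δφ²+q²Δλ²) = 12087.1 km
Excess = 12087.1 − 11788.7 = 298.4 ≈ 298 km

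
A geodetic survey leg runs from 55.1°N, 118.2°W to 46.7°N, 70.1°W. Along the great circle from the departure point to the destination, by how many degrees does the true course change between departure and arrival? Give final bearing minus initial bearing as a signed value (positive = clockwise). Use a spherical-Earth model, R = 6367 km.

Initial bearing θ₁ = atan2(sin Δλ cos φ₂, cos φ₁ sin φ₂ − sin φ₁ cos φ₂ cos Δλ) = 85.44°
Final bearing θ₂ = (initial bearing from the destination back to the start) + 180° = 123.74°
Δθ = θ₂ − θ₁ = +38.3°

+38.3°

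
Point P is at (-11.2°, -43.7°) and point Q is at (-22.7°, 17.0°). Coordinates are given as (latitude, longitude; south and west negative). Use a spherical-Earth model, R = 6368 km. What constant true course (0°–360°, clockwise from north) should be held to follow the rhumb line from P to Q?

101.2°

Δψ = ln[tan(π/4+φ₂/2)/tan(π/4+φ₁/2)] = -0.2102
Δλ = +1.0594 rad (taken the short way round)
course = atan2(Δλ, Δψ) = 101.22°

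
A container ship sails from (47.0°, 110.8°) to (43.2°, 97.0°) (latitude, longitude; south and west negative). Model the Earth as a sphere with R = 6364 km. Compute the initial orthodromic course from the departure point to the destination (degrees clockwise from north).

θ = atan2( sin Δλ·cos φ₂ ,  cos φ₁ sin φ₂ − sin φ₁ cos φ₂ cos Δλ )
  = atan2(-0.1739, -0.0509) = 253.69°

253.7°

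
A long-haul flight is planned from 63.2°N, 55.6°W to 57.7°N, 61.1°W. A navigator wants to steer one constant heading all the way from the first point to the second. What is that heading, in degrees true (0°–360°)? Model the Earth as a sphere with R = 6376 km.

206.2°

Meridional parts: M(φ₁)=+1.4345, M(φ₂)=+1.2393 → ΔM = -0.1952;  Δλ = -0.0960 rad
tan C = Δλ / ΔM = +0.4918 → C = 206.19°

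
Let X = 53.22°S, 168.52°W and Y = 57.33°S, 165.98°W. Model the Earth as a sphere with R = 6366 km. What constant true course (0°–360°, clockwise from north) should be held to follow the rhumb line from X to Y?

160.6°

Meridional parts: M(φ₁)=-1.1012, M(φ₂)=-1.2273 → ΔM = -0.1261;  Δλ = +0.0443 rad
tan C = Δλ / ΔM = -0.3516 → C = 160.63°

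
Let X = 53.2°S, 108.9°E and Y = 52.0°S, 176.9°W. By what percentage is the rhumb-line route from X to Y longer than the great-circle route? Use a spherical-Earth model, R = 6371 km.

Great circle: σ = 0.7504 rad → d_gc = Rσ = 4780.9 km
Rhumb: Δφ = +0.0209, Δλ = +1.2950, Δψ = +0.0345, q = Δφ/Δψ = 0.6073 → d_rh = R√(Δφ²+q²Δλ²) = 5012.6 km
Excess = (5012.6 − 4780.9) / 4780.9 = 231.7 / 4780.9 = 4.846% ≈ 4.8%

4.8%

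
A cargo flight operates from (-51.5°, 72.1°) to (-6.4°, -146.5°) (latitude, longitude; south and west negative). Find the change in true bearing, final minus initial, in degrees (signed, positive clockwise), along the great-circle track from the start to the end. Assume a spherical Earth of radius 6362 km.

-112.5°

At departure: θ₁ = atan2(sin Δλ cos φ₂, cos φ₁ sin φ₂ − sin φ₁ cos φ₂ cos Δλ) = 137.53°
At arrival: θ₂ = atan2(sin Δλ cos φ₁, −cos φ₂ sin φ₁ + sin φ₂ cos φ₁ cos Δλ) = 25.02°
Δθ = θ₂ − θ₁ = -112.5°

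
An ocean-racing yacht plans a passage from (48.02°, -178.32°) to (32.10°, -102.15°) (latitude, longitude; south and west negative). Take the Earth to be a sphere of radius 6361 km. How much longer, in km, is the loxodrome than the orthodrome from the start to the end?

225 km

Great circle: cos σ = sin φ₁ sin φ₂ + cos φ₁ cos φ₂ cos Δλ,  σ = 1.0116 rad → d_gc = 6435.01 km
Rhumb line: Δψ = -0.3659, q = Δφ/Δψ = 0.7594, d_rh = R√(Δφ²+q²Δλ²) = 6660.47 km
Excess = 6660.47 − 6435.01 = 225.46 ≈ 225 km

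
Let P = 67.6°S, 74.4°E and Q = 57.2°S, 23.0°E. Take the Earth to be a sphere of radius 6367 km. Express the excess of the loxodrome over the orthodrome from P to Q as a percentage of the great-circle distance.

Great circle: σ = 0.4372 rad → d_gc = Rσ = 2783.8 km
Rhumb: Δφ = +0.1815, Δλ = -0.8971, Δψ = +0.3964, q = Δφ/Δψ = 0.4580 → d_rh = R√(Δφ²+q²Δλ²) = 2859.7 km
Excess = (2859.7 − 2783.8) / 2783.8 = 75.9 / 2783.8 = 2.73% ≈ 2.7%

2.7%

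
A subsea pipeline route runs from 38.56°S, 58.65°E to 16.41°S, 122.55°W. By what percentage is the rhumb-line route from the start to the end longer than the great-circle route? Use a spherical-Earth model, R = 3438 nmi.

Great circle: σ = 2.1820 rad → d_gc = Rσ = 7501.7 nmi
Rhumb: Δφ = +0.3866, Δλ = +3.1206, Δψ = +0.4400, q = Δφ/Δψ = 0.8785 → d_rh = R√(Δφ²+q²Δλ²) = 9519.0 nmi
Excess = (9519.0 − 7501.7) / 7501.7 = 2017.3 / 7501.7 = 26.89% ≈ 26.9%

26.9%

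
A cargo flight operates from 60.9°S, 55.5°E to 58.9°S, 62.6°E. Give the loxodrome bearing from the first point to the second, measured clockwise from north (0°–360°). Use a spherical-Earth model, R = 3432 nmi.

60.7°

Meridional parts: M(φ₁)=-1.3488, M(φ₂)=-1.2792 → ΔM = +0.0696;  Δλ = +0.1239 rad
tan C = Δλ / ΔM = +1.7797 → C = 60.67°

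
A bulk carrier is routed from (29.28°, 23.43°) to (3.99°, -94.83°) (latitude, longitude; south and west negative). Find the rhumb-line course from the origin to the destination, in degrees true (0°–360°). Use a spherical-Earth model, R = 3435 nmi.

Δψ = ln[tan(π/4+φ₂/2)/tan(π/4+φ₁/2)] = -0.4652
Δλ = -2.0640 rad (taken the short way round)
course = atan2(Δλ, Δψ) = 257.30°

257.3°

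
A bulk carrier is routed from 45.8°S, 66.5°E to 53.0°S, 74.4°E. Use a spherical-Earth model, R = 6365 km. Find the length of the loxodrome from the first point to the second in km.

Δψ = ln[tan(π/4+φ₂/2)/tan(π/4+φ₁/2)] = -0.1936;  Δφ = -0.1257 rad,  Δλ = +0.1379 rad
q = Δφ/Δψ = 0.6492
d = R·√(Δφ² + q²Δλ²) = 6365·0.15428 = 982 km

982 km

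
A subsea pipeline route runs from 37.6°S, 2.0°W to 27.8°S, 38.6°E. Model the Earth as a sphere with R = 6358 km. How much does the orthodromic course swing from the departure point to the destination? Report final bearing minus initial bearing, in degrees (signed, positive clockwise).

-22.7°

At departure: θ₁ = atan2(sin Δλ cos φ₂, cos φ₁ sin φ₂ − sin φ₁ cos φ₂ cos Δλ) = 86.00°
At arrival: θ₂ = atan2(sin Δλ cos φ₁, −cos φ₂ sin φ₁ + sin φ₂ cos φ₁ cos Δλ) = 63.31°
Δθ = θ₂ − θ₁ = -22.7°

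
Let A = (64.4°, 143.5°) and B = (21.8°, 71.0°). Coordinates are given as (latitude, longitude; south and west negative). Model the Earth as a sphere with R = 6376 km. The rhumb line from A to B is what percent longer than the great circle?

3.7%

Great circle: σ = 1.0978 rad → d_gc = Rσ = 6999.6 km
Rhumb: Δφ = -0.7435, Δλ = -1.2654, Δψ = -1.0919, q = Δφ/Δψ = 0.6809 → d_rh = R√(Δφ²+q²Δλ²) = 7256.2 km
Excess = (7256.2 − 6999.6) / 6999.6 = 256.6 / 6999.6 = 3.67% ≈ 3.7%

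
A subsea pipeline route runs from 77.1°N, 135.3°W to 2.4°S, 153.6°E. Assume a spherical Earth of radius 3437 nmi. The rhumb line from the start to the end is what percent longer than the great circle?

3.2%

Great circle: σ = 1.5394 rad → d_gc = Rσ = 5290.8 nmi
Rhumb: Δφ = -1.3875, Δλ = -1.2409, Δψ = -2.2218, q = Δφ/Δψ = 0.6245 → d_rh = R√(Δφ²+q²Δλ²) = 5462.4 nmi
Excess = (5462.4 − 5290.8) / 5290.8 = 171.6 / 5290.8 = 3.24% ≈ 3.2%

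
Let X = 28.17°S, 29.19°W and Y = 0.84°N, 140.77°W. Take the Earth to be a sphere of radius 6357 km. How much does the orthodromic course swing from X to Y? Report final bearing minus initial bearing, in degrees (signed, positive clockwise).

At departure: θ₁ = atan2(sin Δλ cos φ₂, cos φ₁ sin φ₂ − sin φ₁ cos φ₂ cos Δλ) = 260.19°
At arrival: θ₂ = atan2(sin Δλ cos φ₁, −cos φ₂ sin φ₁ + sin φ₂ cos φ₁ cos Δλ) = 299.68°
Δθ = θ₂ − θ₁ = +39.5°

+39.5°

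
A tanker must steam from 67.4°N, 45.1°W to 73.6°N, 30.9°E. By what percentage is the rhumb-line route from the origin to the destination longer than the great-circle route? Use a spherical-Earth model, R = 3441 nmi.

6.9%

Great circle: σ = 0.4229 rad → d_gc = Rσ = 1455.2 nmi
Rhumb: Δφ = +0.1082, Δλ = +1.3265, Δψ = +0.3269, q = Δφ/Δψ = 0.3310 → d_rh = R√(Δφ²+q²Δλ²) = 1556.1 nmi
Excess = (1556.1 − 1455.2) / 1455.2 = 100.9 / 1455.2 = 6.93% ≈ 6.9%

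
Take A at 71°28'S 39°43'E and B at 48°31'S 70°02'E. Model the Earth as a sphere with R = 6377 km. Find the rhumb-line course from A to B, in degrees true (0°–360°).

32.1°

Δψ = ln[tan(π/4+φ₂/2)/tan(π/4+φ₁/2)] = +0.8420
Δλ = +0.5291 rad (taken the short way round)
course = atan2(Δλ, Δψ) = 32.15°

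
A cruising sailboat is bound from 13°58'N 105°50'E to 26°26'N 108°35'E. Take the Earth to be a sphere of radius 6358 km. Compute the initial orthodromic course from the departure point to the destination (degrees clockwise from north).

11.2°

N = sin Δλ·cos φ₂ = +0.0430;  D = cos φ₁ sin φ₂ − sin φ₁ cos φ₂ cos Δλ = +0.2161
initial course = atan2(N, D) = 11.24°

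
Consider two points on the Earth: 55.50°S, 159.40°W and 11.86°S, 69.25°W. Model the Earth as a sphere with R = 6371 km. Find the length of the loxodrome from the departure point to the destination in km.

Rhumb course C = atan2(Δλ, Δψ) with Δψ = ln[tan(π/4+φ₂/2)/tan(π/4+φ₁/2)] = +0.9611, Δλ = +1.5734 → C = 58.58°
d = R·|Δφ| / |cos C| = 6371·0.76166 / 0.52126 = 9309 km

9309 km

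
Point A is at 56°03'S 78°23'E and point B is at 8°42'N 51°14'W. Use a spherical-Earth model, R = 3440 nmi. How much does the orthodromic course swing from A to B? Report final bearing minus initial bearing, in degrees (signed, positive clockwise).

At departure: θ₁ = atan2(sin Δλ cos φ₂, cos φ₁ sin φ₂ − sin φ₁ cos φ₂ cos Δλ) = 240.07°
At arrival: θ₂ = atan2(sin Δλ cos φ₁, −cos φ₂ sin φ₁ + sin φ₂ cos φ₁ cos Δλ) = 330.68°
Δθ = θ₂ − θ₁ = +90.6°

+90.6°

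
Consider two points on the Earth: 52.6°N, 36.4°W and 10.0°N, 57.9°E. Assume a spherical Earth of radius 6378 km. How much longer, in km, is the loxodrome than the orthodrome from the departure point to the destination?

394 km

Great circle: cos σ = sin φ₁ sin φ₂ + cos φ₁ cos φ₂ cos Δλ,  σ = 1.4776 rad → d_gc = 9423.9 km
Rhumb line: Δψ = -0.9079, q = Δφ/Δψ = 0.8190, d_rh = R√(Δφ²+q²Δλ²) = 9818.1 km
Excess = 9818.1 − 9423.9 = 394.2 ≈ 394 km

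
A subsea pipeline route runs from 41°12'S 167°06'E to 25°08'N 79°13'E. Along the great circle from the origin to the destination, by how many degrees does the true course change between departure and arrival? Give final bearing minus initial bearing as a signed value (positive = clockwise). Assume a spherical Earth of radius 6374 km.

+18.3°

At departure: θ₁ = atan2(sin Δλ cos φ₂, cos φ₁ sin φ₂ − sin φ₁ cos φ₂ cos Δλ) = 290.69°
At arrival: θ₂ = atan2(sin Δλ cos φ₁, −cos φ₂ sin φ₁ + sin φ₂ cos φ₁ cos Δλ) = 308.97°
Δθ = θ₂ − θ₁ = +18.3°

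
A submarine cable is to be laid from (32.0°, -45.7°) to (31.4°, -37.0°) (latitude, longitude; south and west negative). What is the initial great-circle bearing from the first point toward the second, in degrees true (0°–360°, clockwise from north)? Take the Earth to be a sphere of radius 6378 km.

92.3°

θ = atan2( sin Δλ·cos φ₂ ,  cos φ₁ sin φ₂ − sin φ₁ cos φ₂ cos Δλ )
  = atan2(+0.1291, -0.0053) = 92.34°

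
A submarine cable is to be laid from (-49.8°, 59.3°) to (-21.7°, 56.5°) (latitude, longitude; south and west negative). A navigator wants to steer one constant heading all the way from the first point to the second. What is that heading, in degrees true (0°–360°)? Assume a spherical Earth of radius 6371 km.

Δψ = ln[tan(π/4+φ₂/2)/tan(π/4+φ₁/2)] = +0.6171
Δλ = -0.0489 rad (taken the short way round)
course = atan2(Δλ, Δψ) = 355.47°

355.5°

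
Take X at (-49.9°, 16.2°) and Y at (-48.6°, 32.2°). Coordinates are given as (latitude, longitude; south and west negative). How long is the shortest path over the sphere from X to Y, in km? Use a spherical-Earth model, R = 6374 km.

cos σ = sin φ₁ sin φ₂ + cos φ₁ cos φ₂ cos Δλ
      = sin(-49.90°)sin(-48.60°) + cos(-49.90°)cos(-48.60°)cos(16.00°) = 0.9832
σ = 10.504° → d = Rσ = 6374·0.18333 = 1169 km

1169 km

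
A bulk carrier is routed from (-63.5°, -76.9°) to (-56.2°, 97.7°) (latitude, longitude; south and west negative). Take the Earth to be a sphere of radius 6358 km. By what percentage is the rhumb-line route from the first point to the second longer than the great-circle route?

Great circle: σ = 1.0512 rad → d_gc = Rσ = 6683.3 km
Rhumb: Δφ = +0.1274, Δλ = +3.0473, Δψ = +0.2549, q = Δφ/Δψ = 0.4999 → d_rh = R√(Δφ²+q²Δλ²) = 9719.4 km
Excess = (9719.4 − 6683.3) / 6683.3 = 3036.1 / 6683.3 = 45.43% ≈ 45.4%

45.4%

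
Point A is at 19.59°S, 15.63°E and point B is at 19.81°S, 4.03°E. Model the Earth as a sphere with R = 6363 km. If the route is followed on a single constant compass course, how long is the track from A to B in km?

1213 km

Δψ = ln[tan(π/4+φ₂/2)/tan(π/4+φ₁/2)] = -0.0041;  Δφ = -0.0038 rad,  Δλ = -0.2025 rad
q = Δφ/Δψ = 0.9415
d = R·√(Δφ² + q²Δλ²) = 6363·0.19065 = 1213 km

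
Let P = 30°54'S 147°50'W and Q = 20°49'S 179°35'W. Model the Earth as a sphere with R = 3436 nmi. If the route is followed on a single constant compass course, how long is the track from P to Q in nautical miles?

1814 nmi

Δψ = ln[tan(π/4+φ₂/2)/tan(π/4+φ₁/2)] = +0.1959;  Δφ = +0.1760 rad,  Δλ = -0.5541 rad
q = Δφ/Δψ = 0.8982
d = R·√(Δφ² + q²Δλ²) = 3436·0.52791 = 1814 nmi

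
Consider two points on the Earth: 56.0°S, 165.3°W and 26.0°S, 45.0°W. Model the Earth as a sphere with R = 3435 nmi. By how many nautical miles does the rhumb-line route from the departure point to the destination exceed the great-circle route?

Great circle: cos σ = sin φ₁ sin φ₂ + cos φ₁ cos φ₂ cos Δλ,  σ = 1.4607 rad → d_gc = 5017.6 nmi
Rhumb line: Δψ = +0.7148, q = Δφ/Δψ = 0.7325, d_rh = R√(Δφ²+q²Δλ²) = 5580.5 nmi
Excess = 5580.5 − 5017.6 = 562.9 ≈ 563 nmi

563 nmi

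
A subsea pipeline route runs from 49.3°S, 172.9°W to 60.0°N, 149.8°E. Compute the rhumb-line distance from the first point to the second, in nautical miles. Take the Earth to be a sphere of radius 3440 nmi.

Δψ = ln[tan(π/4+φ₂/2)/tan(π/4+φ₁/2)] = +2.3088;  Δφ = +1.9076 rad,  Δλ = -0.6510 rad
q = Δφ/Δψ = 0.8263
d = R·√(Δφ² + q²Δλ²) = 3440·1.98203 = 6818 nmi

6818 nmi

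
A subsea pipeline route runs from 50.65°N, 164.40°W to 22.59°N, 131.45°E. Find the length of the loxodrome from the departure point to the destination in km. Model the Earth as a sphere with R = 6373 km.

Δψ = ln[tan(π/4+φ₂/2)/tan(π/4+φ₁/2)] = -0.6236;  Δφ = -0.4897 rad,  Δλ = -1.1196 rad
q = Δφ/Δψ = 0.7854
d = R·√(Δφ² + q²Δλ²) = 6373·1.00654 = 6415 km

6415 km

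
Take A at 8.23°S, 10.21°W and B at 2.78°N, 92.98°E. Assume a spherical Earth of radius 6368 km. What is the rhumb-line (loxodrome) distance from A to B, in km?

11503 km

Δψ = ln[tan(π/4+φ₂/2)/tan(π/4+φ₁/2)] = +0.1927;  Δφ = +0.1922 rad,  Δλ = +1.8010 rad
q = Δφ/Δψ = 0.9973
d = R·√(Δφ² + q²Δλ²) = 6368·1.80644 = 11503 km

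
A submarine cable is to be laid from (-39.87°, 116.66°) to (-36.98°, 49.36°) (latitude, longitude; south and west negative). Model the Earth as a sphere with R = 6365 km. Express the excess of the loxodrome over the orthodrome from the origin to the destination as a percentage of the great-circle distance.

2.5%

Great circle: σ = 0.8992 rad → d_gc = Rσ = 5723.6 km
Rhumb: Δφ = +0.0504, Δλ = -1.1746, Δψ = +0.0644, q = Δφ/Δψ = 0.7832 → d_rh = R√(Δφ²+q²Δλ²) = 5864.5 km
Excess = (5864.5 − 5723.6) / 5723.6 = 140.9 / 5723.6 = 2.46% ≈ 2.5%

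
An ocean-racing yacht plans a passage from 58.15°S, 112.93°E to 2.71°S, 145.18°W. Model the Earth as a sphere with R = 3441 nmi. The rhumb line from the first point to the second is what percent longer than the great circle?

5.1%

Great circle: σ = 1.6393 rad → d_gc = Rσ = 5640.8 nmi
Rhumb: Δφ = +0.9676, Δλ = +1.7783, Δψ = +1.2068, q = Δφ/Δψ = 0.8018 → d_rh = R√(Δφ²+q²Δλ²) = 5929.5 nmi
Excess = (5929.5 − 5640.8) / 5640.8 = 288.7 / 5640.8 = 5.12% ≈ 5.1%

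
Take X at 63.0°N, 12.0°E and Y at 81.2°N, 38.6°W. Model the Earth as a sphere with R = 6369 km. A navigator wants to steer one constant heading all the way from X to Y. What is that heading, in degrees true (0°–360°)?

322.2°

Meridional parts: M(φ₁)=+1.4268, M(φ₂)=+2.5647 → ΔM = +1.1379;  Δλ = -0.8831 rad
tan C = Δλ / ΔM = -0.7761 → C = 322.18°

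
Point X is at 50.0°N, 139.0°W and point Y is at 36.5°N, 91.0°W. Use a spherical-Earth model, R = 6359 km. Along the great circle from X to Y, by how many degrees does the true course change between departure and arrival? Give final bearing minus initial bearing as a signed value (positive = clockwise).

At departure: θ₁ = atan2(sin Δλ cos φ₂, cos φ₁ sin φ₂ − sin φ₁ cos φ₂ cos Δλ) = 92.85°
At arrival: θ₂ = atan2(sin Δλ cos φ₁, −cos φ₂ sin φ₁ + sin φ₂ cos φ₁ cos Δλ) = 127.00°
Δθ = θ₂ − θ₁ = +34.2°

+34.2°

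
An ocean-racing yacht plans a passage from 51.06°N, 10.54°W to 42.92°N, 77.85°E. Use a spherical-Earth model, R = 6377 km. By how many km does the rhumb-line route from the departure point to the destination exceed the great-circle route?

Great circle: cos σ = sin φ₁ sin φ₂ + cos φ₁ cos φ₂ cos Δλ,  σ = 0.9973 rad → d_gc = 6359.6 km
Rhumb line: Δψ = -0.2089, q = Δφ/Δψ = 0.6802, d_rh = R√(Δφ²+q²Δλ²) = 6753.0 km
Excess = 6753.0 − 6359.6 = 393.4 ≈ 393 km

393 km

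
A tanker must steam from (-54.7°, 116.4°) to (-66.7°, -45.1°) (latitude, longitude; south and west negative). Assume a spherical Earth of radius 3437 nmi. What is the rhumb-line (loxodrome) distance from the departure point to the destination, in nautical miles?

4732 nmi

Δψ = ln[tan(π/4+φ₂/2)/tan(π/4+φ₁/2)] = -0.4339;  Δφ = -0.2094 rad,  Δλ = -2.8187 rad
q = Δφ/Δψ = 0.4827
d = R·√(Δφ² + q²Δλ²) = 3437·1.37670 = 4732 nmi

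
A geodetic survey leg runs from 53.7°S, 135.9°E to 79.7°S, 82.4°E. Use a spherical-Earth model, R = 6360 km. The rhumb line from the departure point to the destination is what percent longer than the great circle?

Great circle: σ = 0.5435 rad → d_gc = Rσ = 3456.7 km
Rhumb: Δφ = -0.4538, Δλ = -0.9338, Δψ = -1.2912, q = Δφ/Δψ = 0.3514 → d_rh = R√(Δφ²+q²Δλ²) = 3561.6 km
Excess = (3561.6 − 3456.7) / 3456.7 = 104.9 / 3456.7 = 3.03% ≈ 3.0%

3.0%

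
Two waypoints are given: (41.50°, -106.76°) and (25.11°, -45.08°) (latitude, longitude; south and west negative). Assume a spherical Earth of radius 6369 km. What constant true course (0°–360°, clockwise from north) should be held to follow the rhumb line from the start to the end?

Δψ = ln[tan(π/4+φ₂/2)/tan(π/4+φ₁/2)] = -0.3445
Δλ = +1.0765 rad (taken the short way round)
course = atan2(Δλ, Δψ) = 107.74°

107.7°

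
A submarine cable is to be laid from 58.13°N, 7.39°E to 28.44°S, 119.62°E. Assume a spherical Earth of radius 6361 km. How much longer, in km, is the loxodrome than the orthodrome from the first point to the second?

400 km

Great circle: cos σ = sin φ₁ sin φ₂ + cos φ₁ cos φ₂ cos Δλ,  σ = 2.1896 rad → d_gc = 13928.3 km
Rhumb line: Δψ = -1.7716, q = Δφ/Δψ = 0.8529, d_rh = R√(Δφ²+q²Δλ²) = 14328.3 km
Excess = 14328.3 − 13928.3 = 400.0 ≈ 400 km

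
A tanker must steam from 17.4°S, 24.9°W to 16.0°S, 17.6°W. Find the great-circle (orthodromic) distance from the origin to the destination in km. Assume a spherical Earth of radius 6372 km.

cos σ = sin φ₁ sin φ₂ + cos φ₁ cos φ₂ cos Δλ
      = sin(-17.40°)sin(-16.00°) + cos(-17.40°)cos(-16.00°)cos(7.30°) = 0.9923
σ = 7.130° → d = Rσ = 6372·0.12445 = 793 km

793 km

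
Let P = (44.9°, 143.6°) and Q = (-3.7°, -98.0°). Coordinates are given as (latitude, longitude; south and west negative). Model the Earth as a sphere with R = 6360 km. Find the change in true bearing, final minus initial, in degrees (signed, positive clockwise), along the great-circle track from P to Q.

At departure: θ₁ = atan2(sin Δλ cos φ₂, cos φ₁ sin φ₂ − sin φ₁ cos φ₂ cos Δλ) = 71.76°
At arrival: θ₂ = atan2(sin Δλ cos φ₁, −cos φ₂ sin φ₁ + sin φ₂ cos φ₁ cos Δλ) = 137.61°
Δθ = θ₂ − θ₁ = +65.9°

+65.9°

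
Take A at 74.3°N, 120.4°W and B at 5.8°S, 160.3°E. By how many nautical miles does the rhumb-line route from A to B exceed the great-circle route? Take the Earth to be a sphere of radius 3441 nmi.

Great circle: cos σ = sin φ₁ sin φ₂ + cos φ₁ cos φ₂ cos Δλ,  σ = 1.6181 rad → d_gc = 5567.9 nmi
Rhumb line: Δψ = -2.0828, q = Δφ/Δψ = 0.6712, d_rh = R√(Δφ²+q²Δλ²) = 5775.8 nmi
Excess = 5775.8 − 5567.9 = 207.9 ≈ 208 nmi

208 nmi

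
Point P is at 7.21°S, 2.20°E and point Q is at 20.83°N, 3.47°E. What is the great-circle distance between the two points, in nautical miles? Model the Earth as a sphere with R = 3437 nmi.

cos σ = sin φ₁ sin φ₂ + cos φ₁ cos φ₂ cos Δλ
      = sin(-7.21°)sin(20.83°) + cos(-7.21°)cos(20.83°)cos(1.27°) = 0.8824
σ = 28.068° → d = Rσ = 3437·0.48987 = 1684 nmi

1684 nmi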